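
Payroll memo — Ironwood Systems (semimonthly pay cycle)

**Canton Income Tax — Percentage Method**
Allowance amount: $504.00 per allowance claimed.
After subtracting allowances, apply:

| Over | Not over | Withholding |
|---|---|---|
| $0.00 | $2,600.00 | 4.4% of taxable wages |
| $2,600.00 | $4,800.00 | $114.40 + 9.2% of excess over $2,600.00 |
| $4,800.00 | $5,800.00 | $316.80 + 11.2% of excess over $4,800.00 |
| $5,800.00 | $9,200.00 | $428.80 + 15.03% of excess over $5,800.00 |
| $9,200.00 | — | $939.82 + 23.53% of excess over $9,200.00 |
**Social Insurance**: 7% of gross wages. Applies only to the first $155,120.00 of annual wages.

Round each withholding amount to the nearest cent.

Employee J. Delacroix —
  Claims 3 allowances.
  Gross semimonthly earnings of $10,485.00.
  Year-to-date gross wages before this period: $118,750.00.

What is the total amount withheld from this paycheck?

$1,639.65

Canton Income Tax: taxable = $10,485.00 − 3×$504.00 = $8,973.00
  $428.80 + 15.03% × ($8,973.00 − $5,800.00) = $428.80 + 15.03% × $3,173.00 = $905.70
Social Insurance: 7% × $10,485.00 = $733.95
Total: $905.70 + $733.95 = $1,639.65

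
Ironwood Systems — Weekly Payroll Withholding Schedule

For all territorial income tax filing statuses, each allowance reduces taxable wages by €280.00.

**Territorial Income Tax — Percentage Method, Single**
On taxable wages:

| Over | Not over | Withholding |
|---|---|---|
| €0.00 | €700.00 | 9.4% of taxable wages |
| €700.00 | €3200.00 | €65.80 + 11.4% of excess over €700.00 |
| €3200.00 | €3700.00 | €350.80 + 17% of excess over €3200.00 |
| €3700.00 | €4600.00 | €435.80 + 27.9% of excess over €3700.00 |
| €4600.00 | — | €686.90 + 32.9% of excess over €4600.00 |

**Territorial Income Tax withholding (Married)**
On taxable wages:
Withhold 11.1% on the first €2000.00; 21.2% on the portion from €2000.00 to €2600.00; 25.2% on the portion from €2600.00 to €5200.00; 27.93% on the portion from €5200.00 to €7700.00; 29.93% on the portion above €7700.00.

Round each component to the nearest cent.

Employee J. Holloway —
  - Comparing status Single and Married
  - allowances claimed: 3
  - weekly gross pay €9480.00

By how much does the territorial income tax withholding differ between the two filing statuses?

€32.07

Territorial Income Tax (Single): taxable = €9480.00 − 3×€280.00 = €8640.00
  €686.90 + 32.9% × (€8640.00 − €4600.00) = €686.90 + 32.9% × €4040.00 = €2016.06
Territorial Income Tax (Married): taxable = €9480.00 − 3×€280.00 = €8640.00
  €1702.65 + 29.93% × (€8640.00 − €7700.00) = €1702.65 + 29.93% × €940.00 = €1983.99
Difference: |€2016.06 − €1983.99| = €32.07 (higher under Single)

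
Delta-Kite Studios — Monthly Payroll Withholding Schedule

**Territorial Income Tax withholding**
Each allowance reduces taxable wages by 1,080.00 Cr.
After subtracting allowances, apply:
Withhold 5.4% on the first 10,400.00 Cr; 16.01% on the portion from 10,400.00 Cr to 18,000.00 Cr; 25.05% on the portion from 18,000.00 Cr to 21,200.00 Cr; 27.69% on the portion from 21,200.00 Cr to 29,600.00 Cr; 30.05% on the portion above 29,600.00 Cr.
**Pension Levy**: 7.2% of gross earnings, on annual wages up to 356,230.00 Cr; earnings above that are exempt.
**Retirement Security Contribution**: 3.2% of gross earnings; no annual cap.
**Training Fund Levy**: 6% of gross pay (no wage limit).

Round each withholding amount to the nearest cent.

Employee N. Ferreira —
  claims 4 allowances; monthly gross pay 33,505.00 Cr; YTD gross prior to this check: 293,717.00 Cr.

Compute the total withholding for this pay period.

10,285.83 Cr

Territorial Income Tax: taxable = 33,505.00 Cr − 4×1,080.00 Cr = 29,185.00 Cr
  2,579.96 Cr + 27.69% × (29,185.00 Cr − 21,200.00 Cr) = 2,579.96 Cr + 27.69% × 7,985.00 Cr = 4,791.01 Cr
Pension Levy: 7.2% × 33,505.00 Cr = 2,412.36 Cr
Retirement Security Contribution: 3.2% × 33,505.00 Cr = 1,072.16 Cr
Training Fund Levy: 6% × 33,505.00 Cr = 2,010.30 Cr
Total: 4,791.01 Cr + 2,412.36 Cr + 1,072.16 Cr + 2,010.30 Cr = 10,285.83 Cr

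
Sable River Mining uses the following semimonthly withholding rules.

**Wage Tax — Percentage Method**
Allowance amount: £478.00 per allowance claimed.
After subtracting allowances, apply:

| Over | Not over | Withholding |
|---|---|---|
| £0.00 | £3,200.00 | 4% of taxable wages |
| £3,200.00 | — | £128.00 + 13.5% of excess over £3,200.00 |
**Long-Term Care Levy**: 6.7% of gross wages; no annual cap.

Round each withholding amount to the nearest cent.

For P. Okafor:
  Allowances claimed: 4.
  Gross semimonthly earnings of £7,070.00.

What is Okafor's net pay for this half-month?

Wage Tax: taxable = £7,070.00 − 4×£478.00 = £5,158.00
  £128.00 + 13.5% × (£5,158.00 − £3,200.00) = £128.00 + 13.5% × £1,958.00 = £392.33
Long-Term Care Levy: 6.7% × £7,070.00 = £473.69
Total withheld: £392.33 + £473.69 = £866.02
Net pay: £7,070.00 − £866.02 = £6,203.98

£6,203.98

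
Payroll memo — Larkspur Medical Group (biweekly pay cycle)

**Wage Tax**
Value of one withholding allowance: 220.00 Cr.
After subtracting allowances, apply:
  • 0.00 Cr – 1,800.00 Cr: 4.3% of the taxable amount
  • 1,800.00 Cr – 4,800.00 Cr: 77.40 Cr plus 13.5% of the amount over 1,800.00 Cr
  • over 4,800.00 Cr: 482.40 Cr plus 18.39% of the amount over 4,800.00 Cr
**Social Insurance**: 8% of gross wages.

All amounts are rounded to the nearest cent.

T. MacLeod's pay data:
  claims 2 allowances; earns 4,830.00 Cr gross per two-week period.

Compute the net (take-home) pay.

Wage Tax: taxable = 4,830.00 Cr − 2×220.00 Cr = 4,390.00 Cr
  77.40 Cr + 13.5% × (4,390.00 Cr − 1,800.00 Cr) = 77.40 Cr + 13.5% × 2,590.00 Cr = 427.05 Cr
Social Insurance: 8% × 4,830.00 Cr = 386.40 Cr
Total withheld: 427.05 Cr + 386.40 Cr = 813.45 Cr
Net pay: 4,830.00 Cr − 813.45 Cr = 4,016.55 Cr

4,016.55 Cr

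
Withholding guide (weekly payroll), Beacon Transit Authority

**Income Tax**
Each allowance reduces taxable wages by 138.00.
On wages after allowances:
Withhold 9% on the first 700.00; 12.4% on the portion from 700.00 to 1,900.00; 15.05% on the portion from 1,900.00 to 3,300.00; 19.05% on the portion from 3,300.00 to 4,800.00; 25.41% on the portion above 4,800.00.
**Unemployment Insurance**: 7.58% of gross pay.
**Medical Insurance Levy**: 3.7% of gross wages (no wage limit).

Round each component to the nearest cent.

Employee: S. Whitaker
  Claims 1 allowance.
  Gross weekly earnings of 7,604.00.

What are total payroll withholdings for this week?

Income Tax: taxable = 7,604.00 − 1×138.00 = 7,466.00
  708.25 + 25.41% × (7,466.00 − 4,800.00) = 708.25 + 25.41% × 2,666.00 = 1,385.68
Unemployment Insurance: 7.58% × 7,604.00 = 576.38
Medical Insurance Levy: 3.7% × 7,604.00 = 281.35
Total: 1,385.68 + 576.38 + 281.35 = 2,243.41

2,243.41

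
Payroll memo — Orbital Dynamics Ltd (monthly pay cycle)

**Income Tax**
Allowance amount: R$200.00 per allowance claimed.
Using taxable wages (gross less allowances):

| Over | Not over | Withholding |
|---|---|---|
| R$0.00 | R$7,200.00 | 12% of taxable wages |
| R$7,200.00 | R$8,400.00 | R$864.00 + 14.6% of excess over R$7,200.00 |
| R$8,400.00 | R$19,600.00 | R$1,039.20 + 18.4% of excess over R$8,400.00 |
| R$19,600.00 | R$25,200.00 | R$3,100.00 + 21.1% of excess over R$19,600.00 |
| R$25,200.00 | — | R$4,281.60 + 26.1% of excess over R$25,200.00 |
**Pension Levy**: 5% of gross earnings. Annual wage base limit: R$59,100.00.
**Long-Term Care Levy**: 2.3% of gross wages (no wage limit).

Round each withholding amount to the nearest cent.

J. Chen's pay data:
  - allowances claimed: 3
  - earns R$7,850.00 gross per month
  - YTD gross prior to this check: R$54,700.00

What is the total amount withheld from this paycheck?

R$1,271.85

Income Tax: taxable = R$7,850.00 − 3×R$200.00 = R$7,250.00
  R$864.00 + 14.6% × (R$7,250.00 − R$7,200.00) = R$864.00 + 14.6% × R$50.00 = R$871.30
Pension Levy: cap R$59,100.00 − YTD R$54,700.00 = R$4,400.00 subject; 5% × R$4,400.00 = R$220.00
Long-Term Care Levy: 2.3% × R$7,850.00 = R$180.55
Total: R$871.30 + R$220.00 + R$180.55 = R$1,271.85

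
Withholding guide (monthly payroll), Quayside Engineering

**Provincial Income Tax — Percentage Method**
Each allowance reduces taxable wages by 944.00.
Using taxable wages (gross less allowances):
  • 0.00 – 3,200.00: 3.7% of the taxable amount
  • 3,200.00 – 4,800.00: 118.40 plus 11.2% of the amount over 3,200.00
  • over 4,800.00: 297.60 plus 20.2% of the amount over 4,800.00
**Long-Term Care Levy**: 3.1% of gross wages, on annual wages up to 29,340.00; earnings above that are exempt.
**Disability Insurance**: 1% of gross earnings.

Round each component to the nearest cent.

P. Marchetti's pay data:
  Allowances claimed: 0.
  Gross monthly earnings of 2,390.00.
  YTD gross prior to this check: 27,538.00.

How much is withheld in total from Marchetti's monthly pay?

168.19

Provincial Income Tax: taxable = 2,390.00
  3.7% × 2,390.00 = 88.43
Long-Term Care Levy: cap 29,340.00 − YTD 27,538.00 = 1,802.00 subject; 3.1% × 1,802.00 = 55.86
Disability Insurance: 1% × 2,390.00 = 23.90
Total: 88.43 + 55.86 + 23.90 = 168.19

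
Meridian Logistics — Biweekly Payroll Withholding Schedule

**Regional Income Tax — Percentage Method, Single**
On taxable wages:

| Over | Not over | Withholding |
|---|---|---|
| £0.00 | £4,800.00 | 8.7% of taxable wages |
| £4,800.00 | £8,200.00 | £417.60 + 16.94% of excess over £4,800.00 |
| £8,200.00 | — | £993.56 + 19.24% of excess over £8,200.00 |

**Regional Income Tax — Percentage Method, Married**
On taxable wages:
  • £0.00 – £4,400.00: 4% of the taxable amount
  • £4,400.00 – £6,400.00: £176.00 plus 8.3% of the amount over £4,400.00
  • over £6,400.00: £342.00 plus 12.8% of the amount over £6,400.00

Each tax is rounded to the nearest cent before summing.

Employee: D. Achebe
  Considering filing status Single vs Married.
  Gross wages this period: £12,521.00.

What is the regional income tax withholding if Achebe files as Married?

Regional Income Tax (Married): taxable = £12,521.00
  £342.00 + 12.8% × (£12,521.00 − £6,400.00) = £342.00 + 12.8% × £6,121.00 = £1,125.49

£1,125.49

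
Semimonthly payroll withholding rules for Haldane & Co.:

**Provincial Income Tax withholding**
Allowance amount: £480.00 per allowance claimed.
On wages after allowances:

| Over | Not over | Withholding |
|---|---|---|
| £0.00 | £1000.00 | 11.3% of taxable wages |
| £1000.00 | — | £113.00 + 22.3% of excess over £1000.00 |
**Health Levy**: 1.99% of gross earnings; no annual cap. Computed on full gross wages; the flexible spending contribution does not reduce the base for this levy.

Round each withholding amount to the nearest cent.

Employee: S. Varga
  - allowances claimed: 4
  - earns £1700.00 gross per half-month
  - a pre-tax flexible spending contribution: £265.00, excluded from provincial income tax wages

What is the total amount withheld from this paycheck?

£33.83

Provincial Income Tax: taxable = £1700.00 − £265.00 − 4×£480.00 = £-485.00
  Taxable ≤ 0 → £0.00
Health Levy: 1.99% × £1700.00 = £33.83
Total: £0.00 + £33.83 = £33.83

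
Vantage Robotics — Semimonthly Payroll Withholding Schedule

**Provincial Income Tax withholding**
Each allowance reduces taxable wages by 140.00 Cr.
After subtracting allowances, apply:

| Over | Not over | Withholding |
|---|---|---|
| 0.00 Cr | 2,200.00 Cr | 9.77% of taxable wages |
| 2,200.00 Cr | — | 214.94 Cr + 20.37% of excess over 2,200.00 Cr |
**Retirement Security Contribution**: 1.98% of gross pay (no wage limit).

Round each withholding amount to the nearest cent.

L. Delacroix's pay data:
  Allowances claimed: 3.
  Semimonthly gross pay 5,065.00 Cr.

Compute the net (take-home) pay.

4,251.72 Cr

Provincial Income Tax: taxable = 5,065.00 Cr − 3×140.00 Cr = 4,645.00 Cr
  214.94 Cr + 20.37% × (4,645.00 Cr − 2,200.00 Cr) = 214.94 Cr + 20.37% × 2,445.00 Cr = 712.99 Cr
Retirement Security Contribution: 1.98% × 5,065.00 Cr = 100.29 Cr
Total withheld: 712.99 Cr + 100.29 Cr = 813.28 Cr
Net pay: 5,065.00 Cr − 813.28 Cr = 4,251.72 Cr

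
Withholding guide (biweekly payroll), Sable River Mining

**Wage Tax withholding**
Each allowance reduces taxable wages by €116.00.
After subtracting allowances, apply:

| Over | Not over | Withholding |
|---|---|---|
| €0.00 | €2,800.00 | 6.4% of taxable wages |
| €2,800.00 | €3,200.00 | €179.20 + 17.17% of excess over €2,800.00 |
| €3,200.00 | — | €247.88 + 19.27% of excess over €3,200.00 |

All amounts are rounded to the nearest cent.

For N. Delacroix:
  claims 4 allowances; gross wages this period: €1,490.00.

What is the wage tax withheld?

€65.66

Wage Tax: taxable = €1,490.00 − 4×€116.00 = €1,026.00
  6.4% × €1,026.00 = €65.66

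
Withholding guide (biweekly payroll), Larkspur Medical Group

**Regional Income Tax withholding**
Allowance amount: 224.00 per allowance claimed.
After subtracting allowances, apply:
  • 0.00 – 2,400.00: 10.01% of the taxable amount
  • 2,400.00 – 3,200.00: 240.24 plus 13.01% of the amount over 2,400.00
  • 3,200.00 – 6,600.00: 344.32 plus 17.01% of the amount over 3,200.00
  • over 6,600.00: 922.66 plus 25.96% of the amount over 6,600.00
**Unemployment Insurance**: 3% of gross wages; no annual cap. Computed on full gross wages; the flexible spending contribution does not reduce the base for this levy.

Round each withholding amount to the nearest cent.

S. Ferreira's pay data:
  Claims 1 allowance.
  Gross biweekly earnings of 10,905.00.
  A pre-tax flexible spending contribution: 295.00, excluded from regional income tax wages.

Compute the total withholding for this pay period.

Regional Income Tax: taxable = 10,905.00 − 295.00 − 1×224.00 = 10,386.00
  922.66 + 25.96% × (10,386.00 − 6,600.00) = 922.66 + 25.96% × 3,786.00 = 1,905.51
Unemployment Insurance: 3% × 10,905.00 = 327.15
Total: 1,905.51 + 327.15 = 2,232.66

2,232.66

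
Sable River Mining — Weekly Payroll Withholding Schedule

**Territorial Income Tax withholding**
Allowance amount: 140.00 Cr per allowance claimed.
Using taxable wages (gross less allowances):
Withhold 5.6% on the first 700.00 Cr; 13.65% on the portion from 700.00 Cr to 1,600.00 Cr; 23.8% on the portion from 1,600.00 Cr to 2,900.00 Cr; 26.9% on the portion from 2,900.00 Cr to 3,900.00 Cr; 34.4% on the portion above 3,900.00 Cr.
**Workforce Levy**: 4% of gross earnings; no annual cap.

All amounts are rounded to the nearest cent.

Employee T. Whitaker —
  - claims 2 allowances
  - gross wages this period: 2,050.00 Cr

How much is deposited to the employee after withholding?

1,765.49 Cr

Territorial Income Tax: taxable = 2,050.00 Cr − 2×140.00 Cr = 1,770.00 Cr
  162.05 Cr + 23.8% × (1,770.00 Cr − 1,600.00 Cr) = 162.05 Cr + 23.8% × 170.00 Cr = 202.51 Cr
Workforce Levy: 4% × 2,050.00 Cr = 82.00 Cr
Total withheld: 202.51 Cr + 82.00 Cr = 284.51 Cr
Net pay: 2,050.00 Cr − 284.51 Cr = 1,765.49 Cr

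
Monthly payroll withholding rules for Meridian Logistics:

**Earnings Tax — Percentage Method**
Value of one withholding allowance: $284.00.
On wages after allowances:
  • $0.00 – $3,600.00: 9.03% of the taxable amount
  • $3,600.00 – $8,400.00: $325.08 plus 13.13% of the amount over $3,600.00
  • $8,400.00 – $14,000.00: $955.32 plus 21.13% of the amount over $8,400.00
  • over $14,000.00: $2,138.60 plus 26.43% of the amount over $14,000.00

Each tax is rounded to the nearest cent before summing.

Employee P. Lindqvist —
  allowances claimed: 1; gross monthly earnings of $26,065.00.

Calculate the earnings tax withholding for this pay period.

$5,252.32

Earnings Tax: taxable = $26,065.00 − 1×$284.00 = $25,781.00
  $2,138.60 + 26.43% × ($25,781.00 − $14,000.00) = $2,138.60 + 26.43% × $11,781.00 = $5,252.32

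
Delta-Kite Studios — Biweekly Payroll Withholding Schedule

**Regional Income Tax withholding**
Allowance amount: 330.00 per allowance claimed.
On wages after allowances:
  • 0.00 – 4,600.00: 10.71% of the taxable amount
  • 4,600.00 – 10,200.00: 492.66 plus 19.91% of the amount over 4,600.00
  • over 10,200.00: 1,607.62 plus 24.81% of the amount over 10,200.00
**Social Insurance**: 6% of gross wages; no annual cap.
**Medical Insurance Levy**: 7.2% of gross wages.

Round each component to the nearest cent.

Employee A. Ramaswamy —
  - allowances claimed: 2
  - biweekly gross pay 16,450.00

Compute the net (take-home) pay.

Regional Income Tax: taxable = 16,450.00 − 2×330.00 = 15,790.00
  1,607.62 + 24.81% × (15,790.00 − 10,200.00) = 1,607.62 + 24.81% × 5,590.00 = 2,994.50
Social Insurance: 6% × 16,450.00 = 987.00
Medical Insurance Levy: 7.2% × 16,450.00 = 1,184.40
Total withheld: 2,994.50 + 987.00 + 1,184.40 = 5,165.90
Net pay: 16,450.00 − 5,165.90 = 11,284.10

11,284.10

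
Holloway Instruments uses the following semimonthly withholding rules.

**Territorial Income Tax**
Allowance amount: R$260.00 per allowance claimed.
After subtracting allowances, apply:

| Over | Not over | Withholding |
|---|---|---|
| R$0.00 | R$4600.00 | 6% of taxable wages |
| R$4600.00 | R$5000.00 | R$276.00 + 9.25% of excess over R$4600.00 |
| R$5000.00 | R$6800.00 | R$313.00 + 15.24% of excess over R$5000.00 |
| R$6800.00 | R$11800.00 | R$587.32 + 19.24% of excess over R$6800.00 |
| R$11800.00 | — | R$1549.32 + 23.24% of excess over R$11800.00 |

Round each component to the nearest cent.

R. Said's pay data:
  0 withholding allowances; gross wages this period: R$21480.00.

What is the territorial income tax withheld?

Territorial Income Tax: taxable = R$21480.00
  R$1549.32 + 23.24% × (R$21480.00 − R$11800.00) = R$1549.32 + 23.24% × R$9680.00 = R$3798.95

R$3798.95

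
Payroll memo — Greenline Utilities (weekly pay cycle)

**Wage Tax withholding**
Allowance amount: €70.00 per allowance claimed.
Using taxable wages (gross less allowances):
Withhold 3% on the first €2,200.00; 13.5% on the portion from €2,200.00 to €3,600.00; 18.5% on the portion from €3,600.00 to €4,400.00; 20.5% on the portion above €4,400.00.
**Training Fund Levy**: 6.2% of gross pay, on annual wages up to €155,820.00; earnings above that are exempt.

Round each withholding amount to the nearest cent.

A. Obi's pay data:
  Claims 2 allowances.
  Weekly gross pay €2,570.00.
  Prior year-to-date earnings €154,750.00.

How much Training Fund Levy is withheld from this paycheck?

Training Fund Levy: cap €155,820.00 − YTD €154,750.00 = €1,070.00 subject; 6.2% × €1,070.00 = €66.34

€66.34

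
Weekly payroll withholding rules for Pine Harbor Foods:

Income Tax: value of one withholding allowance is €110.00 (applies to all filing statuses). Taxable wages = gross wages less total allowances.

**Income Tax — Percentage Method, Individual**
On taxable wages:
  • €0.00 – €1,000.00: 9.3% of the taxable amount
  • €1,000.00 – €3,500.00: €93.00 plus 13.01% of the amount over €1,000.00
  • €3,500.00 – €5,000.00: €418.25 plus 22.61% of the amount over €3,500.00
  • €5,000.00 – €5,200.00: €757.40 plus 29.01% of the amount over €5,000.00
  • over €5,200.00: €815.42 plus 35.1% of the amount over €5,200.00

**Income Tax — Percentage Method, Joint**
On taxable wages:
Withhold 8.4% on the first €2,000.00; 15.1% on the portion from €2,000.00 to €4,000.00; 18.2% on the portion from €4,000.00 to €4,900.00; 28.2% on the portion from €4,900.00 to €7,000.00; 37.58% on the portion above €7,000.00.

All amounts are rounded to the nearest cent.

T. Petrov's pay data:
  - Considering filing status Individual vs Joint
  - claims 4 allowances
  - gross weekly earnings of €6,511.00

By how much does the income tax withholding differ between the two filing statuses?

Income Tax (Individual): taxable = €6,511.00 − 4×€110.00 = €6,071.00
  €815.42 + 35.1% × (€6,071.00 − €5,200.00) = €815.42 + 35.1% × €871.00 = €1,121.14
Income Tax (Joint): taxable = €6,511.00 − 4×€110.00 = €6,071.00
  €633.80 + 28.2% × (€6,071.00 − €4,900.00) = €633.80 + 28.2% × €1,171.00 = €964.02
Difference: |€1,121.14 − €964.02| = €157.12 (higher under Individual)

€157.12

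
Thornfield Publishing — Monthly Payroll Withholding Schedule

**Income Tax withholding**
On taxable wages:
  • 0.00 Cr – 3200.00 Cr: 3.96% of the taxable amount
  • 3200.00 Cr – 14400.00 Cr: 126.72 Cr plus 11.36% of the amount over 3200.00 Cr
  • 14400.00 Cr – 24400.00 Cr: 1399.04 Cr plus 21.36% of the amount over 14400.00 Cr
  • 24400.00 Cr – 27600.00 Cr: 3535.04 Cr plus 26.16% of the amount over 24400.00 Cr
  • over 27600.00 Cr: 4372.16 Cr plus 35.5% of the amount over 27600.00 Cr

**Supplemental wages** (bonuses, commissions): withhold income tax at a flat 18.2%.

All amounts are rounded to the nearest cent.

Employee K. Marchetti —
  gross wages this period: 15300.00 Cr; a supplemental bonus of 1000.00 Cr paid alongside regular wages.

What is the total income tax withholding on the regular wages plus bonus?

Income Tax: taxable = 15300.00 Cr
  1399.04 Cr + 21.36% × (15300.00 Cr − 14400.00 Cr) = 1399.04 Cr + 21.36% × 900.00 Cr = 1591.28 Cr
Supplemental (18.2% flat on bonus): 18.2% × 1000.00 Cr = 182.00 Cr
Total income tax: 1591.28 Cr + 182.00 Cr = 1773.28 Cr

1773.28 Cr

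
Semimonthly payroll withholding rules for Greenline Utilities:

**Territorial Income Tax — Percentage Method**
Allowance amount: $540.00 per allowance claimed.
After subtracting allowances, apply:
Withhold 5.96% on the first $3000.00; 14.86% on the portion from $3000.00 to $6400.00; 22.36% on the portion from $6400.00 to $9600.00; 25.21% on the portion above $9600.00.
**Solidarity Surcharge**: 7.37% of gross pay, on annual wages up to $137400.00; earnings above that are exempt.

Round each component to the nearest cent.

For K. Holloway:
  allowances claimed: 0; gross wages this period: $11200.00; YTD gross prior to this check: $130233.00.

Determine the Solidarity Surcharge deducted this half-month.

$528.21

Solidarity Surcharge: cap $137400.00 − YTD $130233.00 = $7167.00 subject; 7.37% × $7167.00 = $528.21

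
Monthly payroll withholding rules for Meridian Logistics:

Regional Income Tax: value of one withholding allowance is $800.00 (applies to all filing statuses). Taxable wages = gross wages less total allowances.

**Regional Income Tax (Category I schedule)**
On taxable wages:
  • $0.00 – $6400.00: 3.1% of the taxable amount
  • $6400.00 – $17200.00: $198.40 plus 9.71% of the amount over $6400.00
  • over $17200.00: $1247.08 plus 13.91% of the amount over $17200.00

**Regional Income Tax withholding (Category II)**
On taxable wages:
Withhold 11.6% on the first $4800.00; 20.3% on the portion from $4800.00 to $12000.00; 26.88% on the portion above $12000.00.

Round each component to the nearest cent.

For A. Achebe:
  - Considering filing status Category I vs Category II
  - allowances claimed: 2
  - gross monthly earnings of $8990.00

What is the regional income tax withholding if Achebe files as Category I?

$294.53

Regional Income Tax (Category I): taxable = $8990.00 − 2×$800.00 = $7390.00
  $198.40 + 9.71% × ($7390.00 − $6400.00) = $198.40 + 9.71% × $990.00 = $294.53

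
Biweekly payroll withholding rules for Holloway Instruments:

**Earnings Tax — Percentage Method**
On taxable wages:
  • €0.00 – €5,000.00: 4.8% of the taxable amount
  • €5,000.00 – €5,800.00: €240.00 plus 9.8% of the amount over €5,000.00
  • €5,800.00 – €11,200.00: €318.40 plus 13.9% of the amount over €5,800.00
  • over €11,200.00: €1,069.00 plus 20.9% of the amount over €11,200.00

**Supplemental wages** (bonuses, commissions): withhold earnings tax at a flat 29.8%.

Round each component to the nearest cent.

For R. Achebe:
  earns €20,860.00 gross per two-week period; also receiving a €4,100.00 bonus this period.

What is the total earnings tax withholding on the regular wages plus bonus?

Earnings Tax: taxable = €20,860.00
  €1,069.00 + 20.9% × (€20,860.00 − €11,200.00) = €1,069.00 + 20.9% × €9,660.00 = €3,087.94
Supplemental (29.8% flat on bonus): 29.8% × €4,100.00 = €1,221.80
Total earnings tax: €3,087.94 + €1,221.80 = €4,309.74

€4,309.74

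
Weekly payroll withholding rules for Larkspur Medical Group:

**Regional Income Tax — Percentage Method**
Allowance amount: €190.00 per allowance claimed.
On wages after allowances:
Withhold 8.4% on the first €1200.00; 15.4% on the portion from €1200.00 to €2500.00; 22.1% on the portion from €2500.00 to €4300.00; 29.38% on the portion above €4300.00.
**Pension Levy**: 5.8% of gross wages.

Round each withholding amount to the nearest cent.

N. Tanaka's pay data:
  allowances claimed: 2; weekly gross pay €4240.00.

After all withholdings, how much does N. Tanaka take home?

€3392.52

Regional Income Tax: taxable = €4240.00 − 2×€190.00 = €3860.00
  €301.00 + 22.1% × (€3860.00 − €2500.00) = €301.00 + 22.1% × €1360.00 = €601.56
Pension Levy: 5.8% × €4240.00 = €245.92
Total withheld: €601.56 + €245.92 = €847.48
Net pay: €4240.00 − €847.48 = €3392.52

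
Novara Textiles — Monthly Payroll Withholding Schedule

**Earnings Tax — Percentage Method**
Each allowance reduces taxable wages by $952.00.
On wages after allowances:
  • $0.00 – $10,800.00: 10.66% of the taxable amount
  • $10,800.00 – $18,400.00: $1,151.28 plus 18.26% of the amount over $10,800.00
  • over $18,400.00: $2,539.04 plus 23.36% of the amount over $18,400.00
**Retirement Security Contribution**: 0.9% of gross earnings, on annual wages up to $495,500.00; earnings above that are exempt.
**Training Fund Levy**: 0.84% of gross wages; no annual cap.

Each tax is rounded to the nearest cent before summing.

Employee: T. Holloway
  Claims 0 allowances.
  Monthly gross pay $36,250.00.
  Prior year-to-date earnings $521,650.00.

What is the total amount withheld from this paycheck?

$7,013.30

Earnings Tax: taxable = $36,250.00
  $2,539.04 + 23.36% × ($36,250.00 − $18,400.00) = $2,539.04 + 23.36% × $17,850.00 = $6,708.80
Retirement Security Contribution: YTD $521,650.00 ≥ cap $495,500.00 → $0.00
Training Fund Levy: 0.84% × $36,250.00 = $304.50
Total: $6,708.80 + $0.00 + $304.50 = $7,013.30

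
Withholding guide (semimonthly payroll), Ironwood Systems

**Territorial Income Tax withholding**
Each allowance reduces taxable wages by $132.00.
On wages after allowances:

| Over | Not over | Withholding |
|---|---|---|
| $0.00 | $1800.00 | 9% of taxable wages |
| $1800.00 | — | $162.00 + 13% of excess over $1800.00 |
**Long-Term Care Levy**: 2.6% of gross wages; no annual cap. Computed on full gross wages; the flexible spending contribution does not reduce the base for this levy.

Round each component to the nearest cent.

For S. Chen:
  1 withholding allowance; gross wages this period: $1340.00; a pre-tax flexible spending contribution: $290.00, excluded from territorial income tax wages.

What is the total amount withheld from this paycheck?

Territorial Income Tax: taxable = $1340.00 − $290.00 − 1×$132.00 = $918.00
  9% × $918.00 = $82.62
Long-Term Care Levy: 2.6% × $1340.00 = $34.84
Total: $82.62 + $34.84 = $117.46

$117.46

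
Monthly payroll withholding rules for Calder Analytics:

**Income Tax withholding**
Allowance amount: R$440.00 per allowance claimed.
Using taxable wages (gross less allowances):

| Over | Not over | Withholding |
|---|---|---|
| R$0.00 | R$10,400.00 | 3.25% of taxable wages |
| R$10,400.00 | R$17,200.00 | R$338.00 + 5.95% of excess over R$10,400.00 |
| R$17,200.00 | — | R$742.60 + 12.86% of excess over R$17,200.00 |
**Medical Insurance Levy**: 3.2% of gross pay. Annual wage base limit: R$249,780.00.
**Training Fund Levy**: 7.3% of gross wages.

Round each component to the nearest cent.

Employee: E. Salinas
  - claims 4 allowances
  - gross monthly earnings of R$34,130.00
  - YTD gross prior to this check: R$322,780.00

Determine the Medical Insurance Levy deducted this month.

R$0.00

Medical Insurance Levy: YTD R$322,780.00 ≥ cap R$249,780.00 → R$0.00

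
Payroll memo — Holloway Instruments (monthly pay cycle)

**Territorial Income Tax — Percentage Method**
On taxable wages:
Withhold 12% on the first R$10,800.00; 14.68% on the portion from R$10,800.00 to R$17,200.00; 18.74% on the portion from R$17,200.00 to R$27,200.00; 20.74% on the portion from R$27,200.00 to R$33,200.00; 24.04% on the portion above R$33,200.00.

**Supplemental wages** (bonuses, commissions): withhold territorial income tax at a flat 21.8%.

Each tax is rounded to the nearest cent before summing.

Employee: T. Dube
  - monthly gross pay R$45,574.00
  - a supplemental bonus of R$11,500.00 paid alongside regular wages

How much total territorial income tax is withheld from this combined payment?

R$10,835.63

Territorial Income Tax: taxable = R$45,574.00
  R$5,353.92 + 24.04% × (R$45,574.00 − R$33,200.00) = R$5,353.92 + 24.04% × R$12,374.00 = R$8,328.63
Supplemental (21.8% flat on bonus): 21.8% × R$11,500.00 = R$2,507.00
Total territorial income tax: R$8,328.63 + R$2,507.00 = R$10,835.63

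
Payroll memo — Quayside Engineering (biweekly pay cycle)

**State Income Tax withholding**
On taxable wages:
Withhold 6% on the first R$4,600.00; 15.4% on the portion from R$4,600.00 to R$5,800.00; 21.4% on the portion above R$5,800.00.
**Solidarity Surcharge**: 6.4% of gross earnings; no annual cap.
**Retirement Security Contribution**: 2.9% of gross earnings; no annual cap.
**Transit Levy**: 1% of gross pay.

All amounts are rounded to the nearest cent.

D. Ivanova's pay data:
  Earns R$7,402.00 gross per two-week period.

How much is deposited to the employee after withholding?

R$5,835.96

State Income Tax: taxable = R$7,402.00
  R$460.80 + 21.4% × (R$7,402.00 − R$5,800.00) = R$460.80 + 21.4% × R$1,602.00 = R$803.63
Solidarity Surcharge: 6.4% × R$7,402.00 = R$473.73
Retirement Security Contribution: 2.9% × R$7,402.00 = R$214.66
Transit Levy: 1% × R$7,402.00 = R$74.02
Total withheld: R$803.63 + R$473.73 + R$214.66 + R$74.02 = R$1,566.04
Net pay: R$7,402.00 − R$1,566.04 = R$5,835.96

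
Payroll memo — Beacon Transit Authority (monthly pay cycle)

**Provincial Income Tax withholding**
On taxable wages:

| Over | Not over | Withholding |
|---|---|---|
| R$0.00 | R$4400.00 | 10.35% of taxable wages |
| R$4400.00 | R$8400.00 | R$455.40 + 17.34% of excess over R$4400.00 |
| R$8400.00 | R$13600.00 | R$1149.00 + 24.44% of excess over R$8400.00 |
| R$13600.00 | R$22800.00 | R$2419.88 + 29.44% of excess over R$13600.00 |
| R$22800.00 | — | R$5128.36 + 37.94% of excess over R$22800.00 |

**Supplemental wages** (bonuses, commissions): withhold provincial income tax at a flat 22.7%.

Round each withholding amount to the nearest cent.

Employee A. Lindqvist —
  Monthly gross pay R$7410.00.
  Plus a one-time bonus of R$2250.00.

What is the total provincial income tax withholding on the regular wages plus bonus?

Provincial Income Tax: taxable = R$7410.00
  R$455.40 + 17.34% × (R$7410.00 − R$4400.00) = R$455.40 + 17.34% × R$3010.00 = R$977.33
Supplemental (22.7% flat on bonus): 22.7% × R$2250.00 = R$510.75
Total provincial income tax: R$977.33 + R$510.75 = R$1488.08

R$1488.08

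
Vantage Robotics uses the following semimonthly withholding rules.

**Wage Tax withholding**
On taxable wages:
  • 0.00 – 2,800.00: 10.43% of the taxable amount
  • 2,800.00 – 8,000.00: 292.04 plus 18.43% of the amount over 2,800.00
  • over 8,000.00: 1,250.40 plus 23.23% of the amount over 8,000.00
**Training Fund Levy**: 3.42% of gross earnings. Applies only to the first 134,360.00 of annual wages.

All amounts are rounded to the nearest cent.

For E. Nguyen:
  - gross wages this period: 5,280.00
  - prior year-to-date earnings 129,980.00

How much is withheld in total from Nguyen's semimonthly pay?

Wage Tax: taxable = 5,280.00
  292.04 + 18.43% × (5,280.00 − 2,800.00) = 292.04 + 18.43% × 2,480.00 = 749.10
Training Fund Levy: cap 134,360.00 − YTD 129,980.00 = 4,380.00 subject; 3.42% × 4,380.00 = 149.80
Total: 749.10 + 149.80 = 898.90

898.90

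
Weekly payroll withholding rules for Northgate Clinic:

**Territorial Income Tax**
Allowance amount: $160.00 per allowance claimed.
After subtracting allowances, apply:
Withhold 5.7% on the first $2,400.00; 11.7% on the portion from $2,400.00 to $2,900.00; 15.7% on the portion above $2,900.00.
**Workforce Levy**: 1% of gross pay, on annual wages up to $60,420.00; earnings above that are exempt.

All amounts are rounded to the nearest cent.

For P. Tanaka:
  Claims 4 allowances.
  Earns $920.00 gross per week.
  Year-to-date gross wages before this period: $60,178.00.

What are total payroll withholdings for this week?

$18.38

Territorial Income Tax: taxable = $920.00 − 4×$160.00 = $280.00
  5.7% × $280.00 = $15.96
Workforce Levy: cap $60,420.00 − YTD $60,178.00 = $242.00 subject; 1% × $242.00 = $2.42
Total: $15.96 + $2.42 = $18.38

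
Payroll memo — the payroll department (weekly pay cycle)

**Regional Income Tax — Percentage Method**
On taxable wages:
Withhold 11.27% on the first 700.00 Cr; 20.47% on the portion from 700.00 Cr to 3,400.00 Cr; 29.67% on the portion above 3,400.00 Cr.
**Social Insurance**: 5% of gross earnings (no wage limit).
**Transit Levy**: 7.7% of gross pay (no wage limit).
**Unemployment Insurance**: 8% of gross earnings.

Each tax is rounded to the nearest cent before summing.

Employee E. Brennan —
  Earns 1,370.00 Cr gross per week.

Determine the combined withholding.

499.63 Cr

Regional Income Tax: taxable = 1,370.00 Cr
  78.89 Cr + 20.47% × (1,370.00 Cr − 700.00 Cr) = 78.89 Cr + 20.47% × 670.00 Cr = 216.04 Cr
Social Insurance: 5% × 1,370.00 Cr = 68.50 Cr
Transit Levy: 7.7% × 1,370.00 Cr = 105.49 Cr
Unemployment Insurance: 8% × 1,370.00 Cr = 109.60 Cr
Total: 216.04 Cr + 68.50 Cr + 105.49 Cr + 109.60 Cr = 499.63 Cr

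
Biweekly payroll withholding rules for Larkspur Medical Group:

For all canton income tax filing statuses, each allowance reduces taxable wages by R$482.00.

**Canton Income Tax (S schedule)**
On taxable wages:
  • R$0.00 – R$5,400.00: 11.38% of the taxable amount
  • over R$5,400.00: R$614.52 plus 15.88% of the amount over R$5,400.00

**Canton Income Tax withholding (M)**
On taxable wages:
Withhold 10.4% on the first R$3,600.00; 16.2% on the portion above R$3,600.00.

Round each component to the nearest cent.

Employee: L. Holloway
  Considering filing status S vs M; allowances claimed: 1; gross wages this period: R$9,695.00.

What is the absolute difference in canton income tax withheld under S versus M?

Canton Income Tax (S): taxable = R$9,695.00 − 1×R$482.00 = R$9,213.00
  R$614.52 + 15.88% × (R$9,213.00 − R$5,400.00) = R$614.52 + 15.88% × R$3,813.00 = R$1,220.02
Canton Income Tax (M): taxable = R$9,695.00 − 1×R$482.00 = R$9,213.00
  R$374.40 + 16.2% × (R$9,213.00 − R$3,600.00) = R$374.40 + 16.2% × R$5,613.00 = R$1,283.71
Difference: |R$1,220.02 − R$1,283.71| = R$63.69 (higher under M)

R$63.69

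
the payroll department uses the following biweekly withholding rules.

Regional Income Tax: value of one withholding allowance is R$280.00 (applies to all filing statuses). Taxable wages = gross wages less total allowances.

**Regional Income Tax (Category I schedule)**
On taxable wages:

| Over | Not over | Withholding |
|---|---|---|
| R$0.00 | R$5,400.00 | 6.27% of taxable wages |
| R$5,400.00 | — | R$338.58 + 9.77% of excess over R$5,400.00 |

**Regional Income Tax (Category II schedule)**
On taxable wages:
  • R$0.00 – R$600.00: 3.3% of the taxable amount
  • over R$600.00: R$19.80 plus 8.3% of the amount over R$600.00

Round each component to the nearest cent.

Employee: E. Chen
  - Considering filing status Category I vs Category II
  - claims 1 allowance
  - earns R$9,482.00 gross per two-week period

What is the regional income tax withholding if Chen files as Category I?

Regional Income Tax (Category I): taxable = R$9,482.00 − 1×R$280.00 = R$9,202.00
  R$338.58 + 9.77% × (R$9,202.00 − R$5,400.00) = R$338.58 + 9.77% × R$3,802.00 = R$710.04

R$710.04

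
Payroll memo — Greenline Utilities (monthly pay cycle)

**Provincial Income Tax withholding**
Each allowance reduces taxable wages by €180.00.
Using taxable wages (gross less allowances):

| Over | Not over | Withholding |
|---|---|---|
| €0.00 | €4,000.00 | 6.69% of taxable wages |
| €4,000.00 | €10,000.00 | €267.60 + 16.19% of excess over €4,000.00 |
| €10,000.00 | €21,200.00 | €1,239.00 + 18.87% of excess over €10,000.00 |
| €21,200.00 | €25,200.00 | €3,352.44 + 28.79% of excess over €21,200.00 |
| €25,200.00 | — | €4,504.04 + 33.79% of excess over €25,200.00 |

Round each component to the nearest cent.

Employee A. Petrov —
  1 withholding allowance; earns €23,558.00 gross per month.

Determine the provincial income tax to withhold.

Provincial Income Tax: taxable = €23,558.00 − 1×€180.00 = €23,378.00
  €3,352.44 + 28.79% × (€23,378.00 − €21,200.00) = €3,352.44 + 28.79% × €2,178.00 = €3,979.49

€3,979.49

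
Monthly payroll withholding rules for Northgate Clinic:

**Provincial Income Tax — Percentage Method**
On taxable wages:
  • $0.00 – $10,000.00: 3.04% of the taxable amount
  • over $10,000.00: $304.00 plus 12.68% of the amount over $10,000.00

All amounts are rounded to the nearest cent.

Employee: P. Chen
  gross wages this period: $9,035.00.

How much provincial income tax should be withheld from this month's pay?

$274.66

Provincial Income Tax: taxable = $9,035.00
  3.04% × $9,035.00 = $274.66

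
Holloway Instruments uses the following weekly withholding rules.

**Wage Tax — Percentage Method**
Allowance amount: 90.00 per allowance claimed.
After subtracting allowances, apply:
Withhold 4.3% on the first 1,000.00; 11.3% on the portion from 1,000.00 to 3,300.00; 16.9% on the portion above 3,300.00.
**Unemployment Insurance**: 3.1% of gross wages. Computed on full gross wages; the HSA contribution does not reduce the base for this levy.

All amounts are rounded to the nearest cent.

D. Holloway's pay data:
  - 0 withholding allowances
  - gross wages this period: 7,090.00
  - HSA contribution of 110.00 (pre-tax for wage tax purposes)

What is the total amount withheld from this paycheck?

1,144.61

Wage Tax: taxable = 7,090.00 − 110.00 = 6,980.00
  302.90 + 16.9% × (6,980.00 − 3,300.00) = 302.90 + 16.9% × 3,680.00 = 924.82
Unemployment Insurance: 3.1% × 7,090.00 = 219.79
Total: 924.82 + 219.79 = 1,144.61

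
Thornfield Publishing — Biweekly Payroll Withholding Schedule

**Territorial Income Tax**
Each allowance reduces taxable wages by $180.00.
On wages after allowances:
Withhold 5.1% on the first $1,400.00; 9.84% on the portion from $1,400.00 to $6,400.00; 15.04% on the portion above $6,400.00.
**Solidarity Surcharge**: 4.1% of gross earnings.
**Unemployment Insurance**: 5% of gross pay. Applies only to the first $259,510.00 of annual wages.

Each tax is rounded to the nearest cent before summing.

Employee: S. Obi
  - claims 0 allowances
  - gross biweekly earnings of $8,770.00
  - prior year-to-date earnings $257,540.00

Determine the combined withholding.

Territorial Income Tax: taxable = $8,770.00
  $563.40 + 15.04% × ($8,770.00 − $6,400.00) = $563.40 + 15.04% × $2,370.00 = $919.85
Solidarity Surcharge: 4.1% × $8,770.00 = $359.57
Unemployment Insurance: cap $259,510.00 − YTD $257,540.00 = $1,970.00 subject; 5% × $1,970.00 = $98.50
Total: $919.85 + $359.57 + $98.50 = $1,377.92

$1,377.92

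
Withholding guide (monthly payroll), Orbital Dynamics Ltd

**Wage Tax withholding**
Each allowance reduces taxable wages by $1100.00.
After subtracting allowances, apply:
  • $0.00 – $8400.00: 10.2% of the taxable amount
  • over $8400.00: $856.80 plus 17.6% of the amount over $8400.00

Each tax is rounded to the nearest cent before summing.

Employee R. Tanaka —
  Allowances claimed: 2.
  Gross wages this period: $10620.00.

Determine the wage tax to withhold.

Wage Tax: taxable = $10620.00 − 2×$1100.00 = $8420.00
  $856.80 + 17.6% × ($8420.00 − $8400.00) = $856.80 + 17.6% × $20.00 = $860.32

$860.32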